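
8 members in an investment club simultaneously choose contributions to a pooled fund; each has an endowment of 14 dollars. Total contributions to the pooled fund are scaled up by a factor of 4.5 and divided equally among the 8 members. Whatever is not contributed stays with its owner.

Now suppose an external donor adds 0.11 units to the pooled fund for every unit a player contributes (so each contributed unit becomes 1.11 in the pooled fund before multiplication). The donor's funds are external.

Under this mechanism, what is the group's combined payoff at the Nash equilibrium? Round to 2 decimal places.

112.00 dollars

The effective private return is 4.5 × 1.11 / 8 = 0.6244, which is still under 1, so the mechanism doesn't change anyone's dominant strategy: zero contribution.
At the Nash equilibrium no one contributes; group total payoff = 8 × 14 = 112.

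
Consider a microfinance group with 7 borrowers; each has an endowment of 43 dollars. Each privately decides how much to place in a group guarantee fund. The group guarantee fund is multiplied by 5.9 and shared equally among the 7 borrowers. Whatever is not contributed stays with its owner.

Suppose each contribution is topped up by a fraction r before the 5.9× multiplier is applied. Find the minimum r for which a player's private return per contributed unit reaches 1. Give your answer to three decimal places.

0.186

With matching at rate r, one contributed unit becomes (1 + r) in the group guarantee fund and returns 5.9 × (1 + r) / 7 to the contributor.
Setting this equal to 1: 1 + r = 7/5.9 = 1.1864.
So the minimum matching rate is r = 1.1864 − 1 = 0.186.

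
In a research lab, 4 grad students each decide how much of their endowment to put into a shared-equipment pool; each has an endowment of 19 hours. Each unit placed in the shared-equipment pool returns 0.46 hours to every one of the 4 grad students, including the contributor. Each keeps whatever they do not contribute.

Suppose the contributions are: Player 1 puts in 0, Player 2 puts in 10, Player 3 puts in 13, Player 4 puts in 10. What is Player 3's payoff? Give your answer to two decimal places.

Total contributed: 0 + 10 + 13 + 10 = 33.
Each receives 0.46 × 33 = 15.18 from the shared-equipment pool.
Player 3 keeps 19 − 13 = 6, so Player 3's payoff is 6 + 15.18 = 21.18.

21.18 hours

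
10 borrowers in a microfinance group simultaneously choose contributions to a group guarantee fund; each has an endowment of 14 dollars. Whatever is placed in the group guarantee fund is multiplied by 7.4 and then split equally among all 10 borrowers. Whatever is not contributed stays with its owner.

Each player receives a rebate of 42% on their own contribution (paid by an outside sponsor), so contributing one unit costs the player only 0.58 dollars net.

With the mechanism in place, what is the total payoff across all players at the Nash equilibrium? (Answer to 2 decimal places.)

The effective private return per unit is now (7.4/10) / 0.58 = 1.2759 > 1, so every player's dominant strategy flips to full contribution.
At the Nash equilibrium everyone contributes 14. Group total payoff = 10 × (14 × 0.42 + 7.4 × 14) = 1094.80.

1094.80 dollars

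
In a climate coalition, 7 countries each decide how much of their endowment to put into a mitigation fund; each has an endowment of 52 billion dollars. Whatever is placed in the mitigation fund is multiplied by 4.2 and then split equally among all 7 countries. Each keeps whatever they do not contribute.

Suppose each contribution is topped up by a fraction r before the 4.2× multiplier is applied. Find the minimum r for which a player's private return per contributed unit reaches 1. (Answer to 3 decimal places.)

With matching at rate r, one contributed unit becomes (1 + r) in the mitigation fund and returns 4.2 × (1 + r) / 7 to the contributor.
Setting this equal to 1: 1 + r = 7/4.2 = 1.6667.
So the minimum matching rate is r = 1.6667 − 1 = 0.667.

0.667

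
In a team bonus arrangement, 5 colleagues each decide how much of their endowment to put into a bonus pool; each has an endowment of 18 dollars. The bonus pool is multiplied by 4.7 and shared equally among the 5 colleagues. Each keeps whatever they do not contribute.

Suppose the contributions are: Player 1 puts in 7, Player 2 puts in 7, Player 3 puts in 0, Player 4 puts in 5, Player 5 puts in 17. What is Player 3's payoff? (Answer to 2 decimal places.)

51.84 dollars

Total contributed: 7 + 7 + 0 + 5 + 17 = 36.
Each receives 4.7 × 36 / 5 = 33.84 from the bonus pool.
Player 3 keeps 18 − 0 = 18, so Player 3's payoff is 18 + 33.84 = 51.84.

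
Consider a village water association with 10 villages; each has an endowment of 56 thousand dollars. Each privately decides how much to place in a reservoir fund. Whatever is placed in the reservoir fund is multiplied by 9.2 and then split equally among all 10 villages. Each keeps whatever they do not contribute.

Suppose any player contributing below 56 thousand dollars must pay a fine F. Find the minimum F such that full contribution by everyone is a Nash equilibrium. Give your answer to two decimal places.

4.48 thousand dollars

Given the others contribute fully, the best deviation is to contribute 0 (any partial contribution still incurs the fine and gives up units whose private return 0.9200 is below 1).
Deviating from 56 to 0 saves 56 thousand dollars but forfeits the deviator's share of the drop in the reservoir fund: 9.2/10 × 56 = 51.52.
So the deviation gain is 56 − 51.52 = 4.48, and the fine must be at least 4.48 thousand dollars to wipe it out.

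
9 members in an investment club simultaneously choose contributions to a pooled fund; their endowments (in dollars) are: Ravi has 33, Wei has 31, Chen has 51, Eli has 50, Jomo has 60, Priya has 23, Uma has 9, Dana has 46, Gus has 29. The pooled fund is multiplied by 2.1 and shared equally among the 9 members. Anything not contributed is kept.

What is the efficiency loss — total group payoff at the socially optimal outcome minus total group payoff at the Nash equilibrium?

365.20 dollars

The private return per contributed unit is 2.1/9 = 0.2333 < 1 for every player regardless of endowment, so the Nash equilibrium is zero contribution and the group total is Σ E_j = 33 + 31 + 51 + 50 + 60 + 23 + 9 + 46 + 29 = 332.
Each contributed unit returns 2.100 to the group, so the social optimum is full contribution by everyone: group total = 2.100 × 332 = 697.20.
Efficiency loss = (2.100 − 1) × 332 = 365.20.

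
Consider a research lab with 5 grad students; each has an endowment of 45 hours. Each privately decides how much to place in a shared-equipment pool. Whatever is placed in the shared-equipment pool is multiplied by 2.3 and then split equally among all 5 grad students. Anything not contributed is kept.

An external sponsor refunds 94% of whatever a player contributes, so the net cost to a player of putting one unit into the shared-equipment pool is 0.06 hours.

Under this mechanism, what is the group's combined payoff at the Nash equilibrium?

729.00 hours

Under the mechanism each unit contributed yields (2.3/5) / 0.06 = 7.6667 back to its contributor per unit of net cost, which exceeds 1, making full contribution the dominant choice for everyone.
At the Nash equilibrium everyone contributes 45. Group total payoff = 5 × (45 × 0.94 + 2.3 × 45) = 729.00.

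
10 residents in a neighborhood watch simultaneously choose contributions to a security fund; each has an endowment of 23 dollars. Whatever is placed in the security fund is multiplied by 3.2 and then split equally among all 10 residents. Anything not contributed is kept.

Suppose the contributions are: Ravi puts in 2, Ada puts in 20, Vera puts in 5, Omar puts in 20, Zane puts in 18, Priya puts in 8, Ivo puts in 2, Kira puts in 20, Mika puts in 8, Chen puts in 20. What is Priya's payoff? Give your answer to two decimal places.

Total contributed: 2 + 20 + 5 + 20 + 18 + 8 + 2 + 20 + 8 + 20 = 123.
Each receives 3.2 × 123 / 10 = 39.36 from the security fund.
Priya keeps 23 − 8 = 15, so Priya's payoff is 15 + 39.36 = 54.36.

54.36 dollars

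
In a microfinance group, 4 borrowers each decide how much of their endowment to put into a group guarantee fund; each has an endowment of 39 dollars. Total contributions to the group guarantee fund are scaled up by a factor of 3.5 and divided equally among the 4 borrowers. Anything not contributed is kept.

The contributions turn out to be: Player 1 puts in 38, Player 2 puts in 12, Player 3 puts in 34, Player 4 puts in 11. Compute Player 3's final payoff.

88.13 dollars

Total contributed: 38 + 12 + 34 + 11 = 95.
Each receives 3.5 × 95 / 4 = 83.13 from the group guarantee fund.
Player 3 keeps 39 − 34 = 5, so Player 3's payoff is 5 + 83.13 = 88.13.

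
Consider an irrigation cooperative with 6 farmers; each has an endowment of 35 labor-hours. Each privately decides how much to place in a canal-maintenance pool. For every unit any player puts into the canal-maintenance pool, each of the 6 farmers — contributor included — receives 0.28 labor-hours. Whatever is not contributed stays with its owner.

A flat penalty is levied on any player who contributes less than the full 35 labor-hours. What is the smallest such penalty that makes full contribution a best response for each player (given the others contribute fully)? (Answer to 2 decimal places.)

Given the others contribute fully, the best deviation is to contribute 0 (any partial contribution still incurs the fine and gives up units whose private return 0.28 is below 1).
Deviating from 35 to 0 saves 35 labor-hours but forfeits the deviator's share of the drop in the canal-maintenance pool: 0.28 × 35 = 9.80.
So the deviation gain is 35 − 9.80 = 25.20, and the fine must be at least 25.20 labor-hours to wipe it out.

25.20 labor-hours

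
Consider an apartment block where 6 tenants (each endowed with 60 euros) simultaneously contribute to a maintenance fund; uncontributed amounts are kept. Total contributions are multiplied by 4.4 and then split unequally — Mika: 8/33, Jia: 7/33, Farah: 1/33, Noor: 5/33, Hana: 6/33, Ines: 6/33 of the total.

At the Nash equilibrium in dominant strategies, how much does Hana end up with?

108.00 euros

Player j's private return per contributed unit is 4.4 × (j's share). Contributing is weakly dominant for j when that share is at least 1/4.4 = 0.2273, and contributing 0 is dominant otherwise.
The only share above 0.2273 is Mika's 8/33, contributing 60; the remaining 5 contribute 0. Total contributed: 60.
Hana keeps 60 and receives 4.4 × 60 × 6/33 = 48.00 from the maintenance fund, for a payoff of 108.00.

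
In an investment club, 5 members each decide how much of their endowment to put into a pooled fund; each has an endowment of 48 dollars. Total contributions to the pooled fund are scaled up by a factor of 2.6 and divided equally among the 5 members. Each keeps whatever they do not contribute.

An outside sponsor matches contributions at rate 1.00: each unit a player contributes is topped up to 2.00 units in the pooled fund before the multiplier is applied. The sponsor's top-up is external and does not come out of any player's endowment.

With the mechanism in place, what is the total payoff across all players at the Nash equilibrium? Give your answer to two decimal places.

1248.00 dollars

With the mechanism, a contributed unit returns 2.6 × 2.00 / 5 = 1.0400 per unit of net cost to the contributor — now above 1 — so contributing fully is weakly dominant for every player.
So the Nash equilibrium is full contribution by all 5; the group earns 2.6 × 2.00 × 240 = 1248.00.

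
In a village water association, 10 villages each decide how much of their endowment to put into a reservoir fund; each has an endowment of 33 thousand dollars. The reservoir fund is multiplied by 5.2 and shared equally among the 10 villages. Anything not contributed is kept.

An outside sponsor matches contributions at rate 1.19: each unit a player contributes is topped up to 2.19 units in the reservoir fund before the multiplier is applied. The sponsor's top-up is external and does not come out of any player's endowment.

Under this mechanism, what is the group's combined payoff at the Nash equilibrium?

With the mechanism, a contributed unit returns 5.2 × 2.19 / 10 = 1.1388 per unit of net cost to the contributor — now above 1 — so contributing fully is weakly dominant for every player.
So the Nash equilibrium is full contribution by all 10; the group earns 5.2 × 2.19 × 330 = 3758.04.

3758.04 thousand dollars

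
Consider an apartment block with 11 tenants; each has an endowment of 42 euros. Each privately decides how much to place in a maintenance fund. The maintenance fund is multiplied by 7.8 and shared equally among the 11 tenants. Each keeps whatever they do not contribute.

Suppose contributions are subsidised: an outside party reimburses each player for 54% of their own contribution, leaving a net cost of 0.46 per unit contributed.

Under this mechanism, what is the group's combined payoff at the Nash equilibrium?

With the mechanism, a contributed unit returns (7.8/11) / 0.46 = 1.5415 per unit of net cost to the contributor — now above 1 — so contributing fully is weakly dominant for every player.
At the Nash equilibrium everyone contributes 42. Group total payoff = 11 × (42 × 0.54 + 7.8 × 42) = 3853.08.

3853.08 euros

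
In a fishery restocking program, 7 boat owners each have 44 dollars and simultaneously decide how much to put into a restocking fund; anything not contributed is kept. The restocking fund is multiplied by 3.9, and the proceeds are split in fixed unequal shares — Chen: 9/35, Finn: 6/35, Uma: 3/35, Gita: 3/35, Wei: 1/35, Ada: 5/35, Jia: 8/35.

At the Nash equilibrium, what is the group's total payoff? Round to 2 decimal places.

435.60 dollars

A player with share s gets back 3.9·s per unit contributed, so full contribution is dominant for anyone with s > 1/3.9 = 0.2564 and zero contribution is dominant for anyone below.
The only share above 0.2564 is Chen's 9/35, contributing 44; the remaining 6 contribute 0. Total contributed: 44.
The restocking fund pays out 3.9 × 44 = 171.60 in total (split across the unequal shares, but the aggregate is all that matters for the group sum).
The 6 free-riders keep 44 each, adding 264. Group total = 264 + 171.60 = 435.60.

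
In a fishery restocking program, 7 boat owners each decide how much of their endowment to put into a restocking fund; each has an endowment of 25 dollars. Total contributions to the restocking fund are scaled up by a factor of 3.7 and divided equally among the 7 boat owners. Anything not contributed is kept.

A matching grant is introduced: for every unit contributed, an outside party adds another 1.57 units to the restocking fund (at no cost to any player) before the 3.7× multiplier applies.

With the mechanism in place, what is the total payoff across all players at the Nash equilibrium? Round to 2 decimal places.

1664.08 dollars

The effective private return per unit is now 3.7 × 2.57 / 7 = 1.3584 > 1, so every player's dominant strategy flips to full contribution.
At the Nash equilibrium everyone contributes 25. Group total payoff = 3.7 × 2.57 × 175 = 1664.08.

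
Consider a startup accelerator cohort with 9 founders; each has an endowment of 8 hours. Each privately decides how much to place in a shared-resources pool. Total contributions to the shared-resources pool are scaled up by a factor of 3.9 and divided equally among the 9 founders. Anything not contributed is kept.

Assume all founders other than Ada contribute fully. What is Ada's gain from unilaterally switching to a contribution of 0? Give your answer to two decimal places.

4.53 hours

Switching from a contribution of 8 to 0 lets Ada keep an extra 8 hours, but lowers the shared-resources pool by 8, which costs Ada their own share of that drop: 3.9/9 × 8 = 3.47.
Net gain = 8 − 3.47 = 4.53. The private return per contributed unit (0.4333) is below 1, so free-riding is indeed the best response regardless of what the others do.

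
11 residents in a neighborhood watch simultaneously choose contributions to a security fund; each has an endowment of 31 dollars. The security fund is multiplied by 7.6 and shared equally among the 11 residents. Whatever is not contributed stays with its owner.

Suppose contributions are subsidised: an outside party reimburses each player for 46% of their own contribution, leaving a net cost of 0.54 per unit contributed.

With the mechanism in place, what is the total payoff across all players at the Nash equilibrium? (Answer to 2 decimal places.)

2748.46 dollars

With the mechanism, a contributed unit returns (7.6/11) / 0.54 = 1.2795 per unit of net cost to the contributor — now above 1 — so contributing fully is weakly dominant for every player.
At the Nash equilibrium everyone contributes 31. Group total payoff = 11 × (31 × 0.46 + 7.6 × 31) = 2748.46.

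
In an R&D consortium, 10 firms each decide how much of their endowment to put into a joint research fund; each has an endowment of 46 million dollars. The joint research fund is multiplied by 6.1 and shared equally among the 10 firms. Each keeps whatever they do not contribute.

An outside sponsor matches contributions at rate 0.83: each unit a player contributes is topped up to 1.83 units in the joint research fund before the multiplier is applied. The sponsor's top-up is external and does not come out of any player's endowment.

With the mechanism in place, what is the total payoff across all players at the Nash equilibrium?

The effective private return per unit is now 6.1 × 1.83 / 10 = 1.1163 > 1, so every player's dominant strategy flips to full contribution.
So the Nash equilibrium is full contribution by all 10; the group earns 6.1 × 1.83 × 460 = 5134.98.

5134.98 million dollars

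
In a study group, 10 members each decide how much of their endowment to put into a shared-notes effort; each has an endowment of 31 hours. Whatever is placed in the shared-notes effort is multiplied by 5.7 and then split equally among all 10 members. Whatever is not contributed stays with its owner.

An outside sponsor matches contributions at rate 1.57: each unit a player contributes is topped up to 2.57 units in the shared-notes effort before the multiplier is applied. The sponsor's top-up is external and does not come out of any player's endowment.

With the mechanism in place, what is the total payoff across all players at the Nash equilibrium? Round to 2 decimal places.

4541.19 hours

The effective private return per unit is now 5.7 × 2.57 / 10 = 1.4649 > 1, so every player's dominant strategy flips to full contribution.
At the Nash equilibrium everyone contributes 31. Group total payoff = 5.7 × 2.57 × 310 = 4541.19.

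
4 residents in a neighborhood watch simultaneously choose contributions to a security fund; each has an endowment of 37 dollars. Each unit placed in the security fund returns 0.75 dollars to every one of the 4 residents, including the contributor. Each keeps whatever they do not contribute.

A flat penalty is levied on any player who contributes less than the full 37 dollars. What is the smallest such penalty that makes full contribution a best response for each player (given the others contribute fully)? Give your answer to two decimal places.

9.25 dollars

Given the others contribute fully, the best deviation is to contribute 0 (any partial contribution still incurs the fine and gives up units whose private return 0.75 is below 1).
Deviating from 37 to 0 saves 37 dollars but forfeits the deviator's share of the drop in the security fund: 0.75 × 37 = 27.75.
So the deviation gain is 37 − 27.75 = 9.25, and the fine must be at least 9.25 dollars to wipe it out.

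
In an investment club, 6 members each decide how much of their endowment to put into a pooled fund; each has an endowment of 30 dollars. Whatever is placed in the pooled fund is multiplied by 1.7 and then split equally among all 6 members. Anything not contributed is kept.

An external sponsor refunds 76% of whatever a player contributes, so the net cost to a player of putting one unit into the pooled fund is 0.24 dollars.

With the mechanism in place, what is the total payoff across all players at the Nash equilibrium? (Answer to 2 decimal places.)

442.80 dollars

The effective private return per unit is now (1.7/6) / 0.24 = 1.1806 > 1, so every player's dominant strategy flips to full contribution.
So the Nash equilibrium is full contribution by all 6; the group earns 6 × (30 × 0.76 + 1.7 × 30) = 442.80.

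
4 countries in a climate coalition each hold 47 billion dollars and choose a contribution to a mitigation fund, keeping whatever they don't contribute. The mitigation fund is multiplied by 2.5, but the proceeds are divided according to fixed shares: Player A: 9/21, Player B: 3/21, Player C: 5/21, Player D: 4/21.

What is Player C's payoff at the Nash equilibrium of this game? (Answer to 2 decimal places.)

A player with share s gets back 2.5·s per unit contributed, so full contribution is dominant for anyone with s > 1/2.5 = 0.4000 and zero contribution is dominant for anyone below.
Player A alone (share 9/21) is above the threshold, contributing 47; the remaining 3 contribute 0. Total contributed: 47.
Player C keeps 47 and receives 2.5 × 47 × 5/21 = 27.98 from the mitigation fund, for a payoff of 74.98.

74.98 billion dollars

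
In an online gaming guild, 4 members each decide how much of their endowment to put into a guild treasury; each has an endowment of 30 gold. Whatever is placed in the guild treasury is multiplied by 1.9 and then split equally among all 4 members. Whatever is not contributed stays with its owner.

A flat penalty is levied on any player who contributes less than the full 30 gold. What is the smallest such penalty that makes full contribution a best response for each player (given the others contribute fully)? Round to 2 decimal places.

Given the others contribute fully, the best deviation is to contribute 0 (any partial contribution still incurs the fine and gives up units whose private return 0.4750 is below 1).
Deviating from 30 to 0 saves 30 gold but forfeits the deviator's share of the drop in the guild treasury: 1.9/4 × 30 = 14.25.
So the deviation gain is 30 − 14.25 = 15.75, and the fine must be at least 15.75 gold to wipe it out.

15.75 gold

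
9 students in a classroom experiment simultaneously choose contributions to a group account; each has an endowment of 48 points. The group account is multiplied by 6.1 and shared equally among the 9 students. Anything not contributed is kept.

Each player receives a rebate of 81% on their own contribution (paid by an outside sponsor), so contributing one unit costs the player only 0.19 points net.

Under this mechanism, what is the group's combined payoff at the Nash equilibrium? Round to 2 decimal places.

Under the mechanism each unit contributed yields (6.1/9) / 0.19 = 3.5673 back to its contributor per unit of net cost, which exceeds 1, making full contribution the dominant choice for everyone.
At the Nash equilibrium everyone contributes 48. Group total payoff = 9 × (48 × 0.81 + 6.1 × 48) = 2985.12.

2985.12 points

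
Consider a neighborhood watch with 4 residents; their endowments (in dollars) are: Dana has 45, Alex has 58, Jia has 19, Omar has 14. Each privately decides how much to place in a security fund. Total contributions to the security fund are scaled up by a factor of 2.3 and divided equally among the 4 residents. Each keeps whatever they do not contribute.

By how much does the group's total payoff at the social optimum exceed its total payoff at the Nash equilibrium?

176.80 dollars

The private return per contributed unit is 2.3/4 = 0.5750 < 1 for every player regardless of endowment, so the Nash equilibrium is zero contribution and the group total is Σ E_j = 45 + 58 + 19 + 14 = 136.
Each contributed unit returns 2.300 to the group, so the social optimum is full contribution by everyone: group total = 2.300 × 136 = 312.80.
Efficiency loss = (2.300 − 1) × 136 = 176.80.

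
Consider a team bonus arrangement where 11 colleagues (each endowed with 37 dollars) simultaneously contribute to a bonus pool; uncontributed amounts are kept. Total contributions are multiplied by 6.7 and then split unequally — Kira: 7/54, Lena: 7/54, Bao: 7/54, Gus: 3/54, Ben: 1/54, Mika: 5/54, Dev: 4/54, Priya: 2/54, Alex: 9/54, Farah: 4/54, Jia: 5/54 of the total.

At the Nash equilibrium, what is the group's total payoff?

617.90 dollars

A player with share s gets back 6.7·s per unit contributed, so full contribution is dominant for anyone with s > 1/6.7 = 0.1493 and zero contribution is dominant for anyone below.
Alex alone (share 9/54) is above the threshold, contributing 37; the remaining 10 contribute 0. Total contributed: 37.
The bonus pool pays out 6.7 × 37 = 247.90 in total (split across the unequal shares, but the aggregate is all that matters for the group sum).
The 10 free-riders keep 37 each, adding 370. Group total = 370 + 247.90 = 617.90.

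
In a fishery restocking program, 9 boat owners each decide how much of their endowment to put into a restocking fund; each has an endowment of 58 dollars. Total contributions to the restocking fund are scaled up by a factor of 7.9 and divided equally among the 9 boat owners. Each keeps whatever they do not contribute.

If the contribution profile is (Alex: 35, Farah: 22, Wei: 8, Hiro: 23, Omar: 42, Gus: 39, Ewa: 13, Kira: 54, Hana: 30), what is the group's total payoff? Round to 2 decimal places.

Total contributed: 35 + 22 + 8 + 23 + 42 + 39 + 13 + 54 + 30 = 266; total kept: 9 × 58 − 266 = 256.
The restocking fund pays out 7.9 × 266 = 2101.40 in aggregate.
Group total = 256 + 2101.40 = 2357.40.

2357.40 dollars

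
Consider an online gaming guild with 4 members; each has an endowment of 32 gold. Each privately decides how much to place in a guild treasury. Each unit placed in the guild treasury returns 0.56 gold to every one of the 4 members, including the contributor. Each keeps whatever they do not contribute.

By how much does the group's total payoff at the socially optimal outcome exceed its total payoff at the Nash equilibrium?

The private return per contributed unit is 0.56 < 1, so contributing 0 is dominant for every player. At the Nash equilibrium everyone keeps their 32, and the group total is 4 × 32 = 128.
Each contributed unit returns 2.240 to the group as a whole (0.56 to each of 4 players), which exceeds 1, so the social optimum is full contribution: group total = 2.240 × 128 = 286.72.
Efficiency loss = 286.72 − 128 = 158.72.

158.72 gold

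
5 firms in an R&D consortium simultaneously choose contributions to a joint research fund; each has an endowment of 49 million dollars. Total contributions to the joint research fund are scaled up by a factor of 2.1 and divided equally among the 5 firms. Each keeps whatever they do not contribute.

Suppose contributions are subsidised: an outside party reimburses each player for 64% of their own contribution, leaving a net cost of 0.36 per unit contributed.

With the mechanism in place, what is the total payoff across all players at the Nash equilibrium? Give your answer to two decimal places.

671.30 million dollars

With the mechanism, a contributed unit returns (2.1/5) / 0.36 = 1.1667 per unit of net cost to the contributor — now above 1 — so contributing fully is weakly dominant for every player.
So the Nash equilibrium is full contribution by all 5; the group earns 5 × (49 × 0.64 + 2.1 × 49) = 671.30.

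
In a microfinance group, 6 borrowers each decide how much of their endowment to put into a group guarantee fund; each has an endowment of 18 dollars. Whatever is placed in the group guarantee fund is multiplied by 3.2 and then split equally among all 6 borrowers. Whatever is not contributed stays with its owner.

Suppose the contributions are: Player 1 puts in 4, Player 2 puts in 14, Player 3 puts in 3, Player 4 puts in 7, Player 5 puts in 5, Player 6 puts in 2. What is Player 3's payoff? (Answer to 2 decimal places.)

33.67 dollars

Total contributed: 4 + 14 + 3 + 7 + 5 + 2 = 35.
Each receives 3.2 × 35 / 6 = 18.67 from the group guarantee fund.
Player 3 keeps 18 − 3 = 15, so Player 3's payoff is 15 + 18.67 = 33.67.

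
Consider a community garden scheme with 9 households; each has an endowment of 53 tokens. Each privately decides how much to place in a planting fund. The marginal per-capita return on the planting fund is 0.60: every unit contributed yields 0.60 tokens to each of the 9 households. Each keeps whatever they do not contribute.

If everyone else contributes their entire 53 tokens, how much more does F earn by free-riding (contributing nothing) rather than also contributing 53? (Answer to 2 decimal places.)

21.20 tokens

Switching from a contribution of 53 to 0 lets F keep an extra 53 tokens, but lowers the planting fund by 53, which costs F their own share of that drop: 0.60 × 53 = 31.80.
Net gain = 53 − 31.80 = 21.20. The private return per contributed unit (0.60) is below 1, so free-riding is indeed the best response regardless of what the others do.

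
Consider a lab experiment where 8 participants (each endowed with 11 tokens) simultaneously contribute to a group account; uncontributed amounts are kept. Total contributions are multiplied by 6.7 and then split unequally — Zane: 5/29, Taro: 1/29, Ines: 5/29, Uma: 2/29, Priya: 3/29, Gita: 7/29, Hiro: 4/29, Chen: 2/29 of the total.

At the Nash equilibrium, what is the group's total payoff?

A player with share s gets back 6.7·s per unit contributed, so full contribution is dominant for anyone with s > 1/6.7 = 0.1493 and zero contribution is dominant for anyone below.
Zane, Ines and Gita are above the threshold, contributing 11 each; the remaining 5 contribute 0. Total contributed: 33.
The group account pays out 6.7 × 33 = 221.10 in total (split across the unequal shares, but the aggregate is all that matters for the group sum).
The 5 free-riders keep 11 each, adding 55. Group total = 55 + 221.10 = 276.10.

276.10 tokens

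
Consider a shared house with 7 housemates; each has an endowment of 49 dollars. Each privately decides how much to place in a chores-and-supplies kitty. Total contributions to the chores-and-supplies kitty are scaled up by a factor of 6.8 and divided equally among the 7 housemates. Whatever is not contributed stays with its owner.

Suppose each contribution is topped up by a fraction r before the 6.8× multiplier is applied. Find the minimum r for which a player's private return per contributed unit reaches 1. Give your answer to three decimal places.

0.029

With matching at rate r, one contributed unit becomes (1 + r) in the chores-and-supplies kitty and returns 6.8 × (1 + r) / 7 to the contributor.
Setting this equal to 1: 1 + r = 7/6.8 = 1.0294.
So the minimum matching rate is r = 1.0294 − 1 = 0.029.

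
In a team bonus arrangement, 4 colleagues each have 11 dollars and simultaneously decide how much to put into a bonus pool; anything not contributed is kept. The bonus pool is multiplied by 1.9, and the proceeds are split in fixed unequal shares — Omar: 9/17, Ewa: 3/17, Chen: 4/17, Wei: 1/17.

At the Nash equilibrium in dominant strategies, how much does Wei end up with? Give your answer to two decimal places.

Each unit j contributes comes back to j as 1.9 × (j's share), so j prefers to contribute only if that share exceeds 1/1.9 = 0.5263; otherwise keeping the unit dominates.
Omar alone (share 9/17) is above the threshold, contributing 11; the remaining 3 contribute 0. Total contributed: 11.
Wei keeps 11 and receives 1.9 × 11 × 1/17 = 1.23 from the bonus pool, for a payoff of 12.23.

12.23 dollars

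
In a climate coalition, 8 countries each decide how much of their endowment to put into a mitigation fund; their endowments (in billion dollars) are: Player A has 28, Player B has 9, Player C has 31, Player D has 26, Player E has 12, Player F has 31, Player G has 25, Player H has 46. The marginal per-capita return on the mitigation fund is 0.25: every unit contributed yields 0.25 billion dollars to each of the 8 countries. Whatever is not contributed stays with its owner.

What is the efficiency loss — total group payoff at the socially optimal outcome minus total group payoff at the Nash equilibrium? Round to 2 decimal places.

The private return per contributed unit is 0.25 < 1 for everyone, so the Nash equilibrium is zero contribution and the group total is Σ E_j = 28 + 9 + 31 + 26 + 12 + 31 + 25 + 46 = 208.
Each contributed unit returns 2.000 to the group, so the social optimum is full contribution by everyone: group total = 2.000 × 208 = 416.00.
Efficiency loss = (2.000 − 1) × 208 = 208.00.

208.00 billion dollars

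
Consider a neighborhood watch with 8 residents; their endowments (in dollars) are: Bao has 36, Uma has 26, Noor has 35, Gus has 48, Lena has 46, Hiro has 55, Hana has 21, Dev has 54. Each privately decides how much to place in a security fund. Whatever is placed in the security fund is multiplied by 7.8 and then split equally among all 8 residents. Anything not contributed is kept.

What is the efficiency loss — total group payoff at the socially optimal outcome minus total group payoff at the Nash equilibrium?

The private return per contributed unit is 7.8/8 = 0.9750 < 1 for every player regardless of endowment, so the Nash equilibrium is zero contribution and the group total is Σ E_j = 36 + 26 + 35 + 48 + 46 + 55 + 21 + 54 = 321.
Each contributed unit returns 7.800 to the group, so the social optimum is full contribution by everyone: group total = 7.800 × 321 = 2503.80.
Efficiency loss = (7.800 − 1) × 321 = 2182.80.

2182.80 dollars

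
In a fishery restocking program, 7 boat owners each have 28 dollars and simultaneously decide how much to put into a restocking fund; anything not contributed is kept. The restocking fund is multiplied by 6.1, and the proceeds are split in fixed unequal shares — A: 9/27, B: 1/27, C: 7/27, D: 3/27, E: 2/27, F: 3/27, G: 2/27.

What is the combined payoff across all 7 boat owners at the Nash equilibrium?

481.60 dollars

For player j, contributing a unit is worthwhile iff 6.1 × (j's share) ≥ 1, i.e. iff j's share is at least 0.1639.
A and C are above the threshold, contributing 28 each; the remaining 5 contribute 0. Total contributed: 56.
The restocking fund pays out 6.1 × 56 = 341.60 in total (split across the unequal shares, but the aggregate is all that matters for the group sum).
The 5 free-riders keep 28 each, adding 140. Group total = 140 + 341.60 = 481.60.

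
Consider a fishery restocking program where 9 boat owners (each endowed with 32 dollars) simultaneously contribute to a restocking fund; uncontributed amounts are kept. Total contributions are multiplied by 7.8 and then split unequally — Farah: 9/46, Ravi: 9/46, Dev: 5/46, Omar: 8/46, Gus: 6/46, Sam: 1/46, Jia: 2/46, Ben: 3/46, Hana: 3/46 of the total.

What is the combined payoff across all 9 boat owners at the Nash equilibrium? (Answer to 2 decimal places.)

A player with share s gets back 7.8·s per unit contributed, so full contribution is dominant for anyone with s > 1/7.8 = 0.1282 and zero contribution is dominant for anyone below.
The shares above 0.1282 belong to Farah, Ravi, Omar and Gus, contributing 32 each; the remaining 5 contribute 0. Total contributed: 128.
The restocking fund pays out 7.8 × 128 = 998.40 in total (split across the unequal shares, but the aggregate is all that matters for the group sum).
The 5 free-riders keep 32 each, adding 160. Group total = 160 + 998.40 = 1158.40.

1158.40 dollars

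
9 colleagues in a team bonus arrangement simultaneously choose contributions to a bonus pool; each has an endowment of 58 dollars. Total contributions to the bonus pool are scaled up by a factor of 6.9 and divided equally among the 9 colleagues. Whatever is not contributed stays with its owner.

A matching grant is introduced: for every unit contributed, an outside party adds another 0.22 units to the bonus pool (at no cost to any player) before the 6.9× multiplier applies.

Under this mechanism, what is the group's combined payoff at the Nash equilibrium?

With the mechanism, a contributed unit returns 6.9 × 1.22 / 9 = 0.9353 per unit of net cost — still below 1 — so contributing 0 remains dominant for every player.
Everyone keeps their endowment and the group total is 9 × 58 = 522.

522.00 dollars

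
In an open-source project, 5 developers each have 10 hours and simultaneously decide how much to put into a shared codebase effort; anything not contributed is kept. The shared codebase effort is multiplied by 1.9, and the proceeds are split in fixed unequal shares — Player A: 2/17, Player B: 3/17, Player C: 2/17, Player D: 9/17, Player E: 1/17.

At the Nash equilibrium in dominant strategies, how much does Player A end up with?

A player with share s gets back 1.9·s per unit contributed, so full contribution is dominant for anyone with s > 1/1.9 = 0.5263 and zero contribution is dominant for anyone below.
Player D alone (share 9/17) is above the threshold, contributing 10; the remaining 4 contribute 0. Total contributed: 10.
Player A keeps 10 and receives 1.9 × 10 × 2/17 = 2.24 from the shared codebase effort, for a payoff of 12.24.

12.24 hours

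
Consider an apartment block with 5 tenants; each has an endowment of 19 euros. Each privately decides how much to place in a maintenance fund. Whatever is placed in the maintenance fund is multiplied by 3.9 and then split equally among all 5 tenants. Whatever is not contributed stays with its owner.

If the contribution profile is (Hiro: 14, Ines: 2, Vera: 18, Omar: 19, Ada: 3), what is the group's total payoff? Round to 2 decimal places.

257.40 euros

Total contributed: 14 + 2 + 18 + 19 + 3 = 56; total kept: 5 × 19 − 56 = 39.
The maintenance fund pays out 3.9 × 56 = 218.40 in aggregate.
Group total = 39 + 218.40 = 257.40.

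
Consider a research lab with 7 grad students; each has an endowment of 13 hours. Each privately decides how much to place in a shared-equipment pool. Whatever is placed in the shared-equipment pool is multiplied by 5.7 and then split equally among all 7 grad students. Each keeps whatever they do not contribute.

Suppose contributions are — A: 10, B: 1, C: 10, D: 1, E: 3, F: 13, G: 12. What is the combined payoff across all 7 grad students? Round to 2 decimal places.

Total contributed: 10 + 1 + 10 + 1 + 3 + 13 + 12 = 50; total kept: 7 × 13 − 50 = 41.
The shared-equipment pool pays out 5.7 × 50 = 285.00 in aggregate.
Group total = 41 + 285.00 = 326.00.

326.00 hours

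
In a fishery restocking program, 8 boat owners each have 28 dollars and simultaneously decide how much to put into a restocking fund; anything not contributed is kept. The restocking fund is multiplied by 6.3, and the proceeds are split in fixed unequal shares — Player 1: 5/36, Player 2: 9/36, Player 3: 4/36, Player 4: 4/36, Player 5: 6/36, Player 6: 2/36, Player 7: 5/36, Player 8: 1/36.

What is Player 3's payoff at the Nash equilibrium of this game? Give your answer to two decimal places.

For player j, contributing a unit is worthwhile iff 6.3 × (j's share) ≥ 1, i.e. iff j's share is at least 0.1587.
Player 2 and Player 5 clear that bar, contributing 28 each; the remaining 6 contribute 0. Total contributed: 56.
Player 3 keeps 28 and receives 6.3 × 56 × 4/36 = 39.20 from the restocking fund, for a payoff of 67.20.

67.20 dollars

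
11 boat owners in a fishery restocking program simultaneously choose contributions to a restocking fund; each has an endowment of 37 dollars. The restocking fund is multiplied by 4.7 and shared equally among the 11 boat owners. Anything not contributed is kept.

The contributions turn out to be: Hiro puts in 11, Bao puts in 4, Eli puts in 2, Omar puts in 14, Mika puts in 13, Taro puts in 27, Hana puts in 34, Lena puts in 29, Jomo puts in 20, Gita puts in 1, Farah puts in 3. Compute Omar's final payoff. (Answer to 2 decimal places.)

90.51 dollars

Total contributed: 11 + 4 + 2 + 14 + 13 + 27 + 34 + 29 + 20 + 1 + 3 = 158.
Each receives 4.7 × 158 / 11 = 67.51 from the restocking fund.
Omar keeps 37 − 14 = 23, so Omar's payoff is 23 + 67.51 = 90.51.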